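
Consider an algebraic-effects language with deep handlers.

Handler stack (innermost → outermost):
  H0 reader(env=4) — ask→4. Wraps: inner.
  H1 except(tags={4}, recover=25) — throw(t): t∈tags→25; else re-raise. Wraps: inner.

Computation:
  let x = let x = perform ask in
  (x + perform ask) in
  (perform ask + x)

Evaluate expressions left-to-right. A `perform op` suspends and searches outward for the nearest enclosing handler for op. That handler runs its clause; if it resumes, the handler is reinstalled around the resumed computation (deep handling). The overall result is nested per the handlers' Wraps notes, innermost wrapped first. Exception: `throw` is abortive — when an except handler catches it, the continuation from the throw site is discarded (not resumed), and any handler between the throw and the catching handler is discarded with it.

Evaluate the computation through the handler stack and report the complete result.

Answer: 12

Step-by-step:
ask @ H0 ⇒ 4
ask @ H0 ⇒ 4
ask @ H0 ⇒ 4
H0 returns 12
H1 returns 12
= 12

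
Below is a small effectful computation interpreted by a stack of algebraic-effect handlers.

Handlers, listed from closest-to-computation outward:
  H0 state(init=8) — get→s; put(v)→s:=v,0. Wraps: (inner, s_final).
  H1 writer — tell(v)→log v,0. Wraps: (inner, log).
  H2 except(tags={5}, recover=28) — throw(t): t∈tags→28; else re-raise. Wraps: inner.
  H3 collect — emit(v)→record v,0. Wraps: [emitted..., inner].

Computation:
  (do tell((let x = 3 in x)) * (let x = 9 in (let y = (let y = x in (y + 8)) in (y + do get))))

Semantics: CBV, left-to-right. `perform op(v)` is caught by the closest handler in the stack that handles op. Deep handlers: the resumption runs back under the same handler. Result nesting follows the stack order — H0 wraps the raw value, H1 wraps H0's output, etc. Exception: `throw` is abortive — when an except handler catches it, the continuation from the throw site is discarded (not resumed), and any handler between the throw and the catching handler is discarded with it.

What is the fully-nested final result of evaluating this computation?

Answer: [((0, 8), (3))]

Evaluation trace:
tell(3) @ H1 ⇒ log+=3
get @ H0 ⇒ 8
H0 returns (0, 8)
H1 returns ((0, 8), (3))
H2 returns ((0, 8), (3))
H3 returns [((0, 8), (3))]
= [((0, 8), (3))]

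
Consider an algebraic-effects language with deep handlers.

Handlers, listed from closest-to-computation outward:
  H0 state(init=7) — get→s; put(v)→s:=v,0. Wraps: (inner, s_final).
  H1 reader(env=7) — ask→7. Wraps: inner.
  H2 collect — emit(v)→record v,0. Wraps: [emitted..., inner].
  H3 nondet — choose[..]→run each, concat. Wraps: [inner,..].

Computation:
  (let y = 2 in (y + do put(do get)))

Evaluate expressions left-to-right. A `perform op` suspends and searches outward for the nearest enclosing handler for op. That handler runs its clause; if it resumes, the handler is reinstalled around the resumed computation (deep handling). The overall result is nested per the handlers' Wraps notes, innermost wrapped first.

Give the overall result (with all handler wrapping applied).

Step-by-step:
get @ H0 ⇒ 7
put(7) @ H0 ⇒ s:=7
H0 returns (2, 7)
H1 returns (2, 7)
H2 returns [(2, 7)]
H3 returns [[(2, 7)]]
= [[(2, 7)]]

Answer: [[(2, 7)]]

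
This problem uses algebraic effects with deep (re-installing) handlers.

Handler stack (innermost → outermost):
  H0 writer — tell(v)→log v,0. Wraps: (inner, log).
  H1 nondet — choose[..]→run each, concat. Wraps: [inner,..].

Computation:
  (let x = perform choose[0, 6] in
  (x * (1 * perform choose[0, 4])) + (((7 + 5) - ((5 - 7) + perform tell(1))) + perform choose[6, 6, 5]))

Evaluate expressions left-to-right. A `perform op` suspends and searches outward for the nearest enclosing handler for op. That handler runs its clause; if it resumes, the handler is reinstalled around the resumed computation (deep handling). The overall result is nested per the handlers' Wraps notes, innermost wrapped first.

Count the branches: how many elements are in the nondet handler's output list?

Answer: 12

Working:
choose[0, 6] @ H1
  branch[0] choose=0:
    choose[0, 4] @ H1
      branch[0] choose=0:
        tell(1) @ H0 ⇒ log+=1
        choose[6, 6, 5] @ H1
          branch[0] choose=6:
            H0 returns (20, (1))
            H1 returns [(20, (1))]
          branch[1] choose=6:
            H0 returns (20, (1))
            H1 returns [(20, (1))]
          branch[2] choose=5:
            H0 returns (19, (1))
            H1 returns [(19, (1))]
      branch[1] choose=4:
        tell(1) @ H0 ⇒ log+=1
        choose[6, 6, 5] @ H1
          branch[0] choose=6:
            H0 returns (20, (1))
            H1 returns [(20, (1))]
          branch[1] choose=6:
            H0 returns (20, (1))
            H1 returns [(20, (1))]
          branch[2] choose=5:
            H0 returns (19, (1))
            H1 returns [(19, (1))]
  branch[1] choose=6:
    choose[0, 4] @ H1
      branch[0] choose=0:
        tell(1) @ H0 ⇒ log+=1
        choose[6, 6, 5] @ H1
          branch[0] choose=6:
            H0 returns (20, (1))
            H1 returns [(20, (1))]
          branch[1] choose=6:
            H0 returns (20, (1))
            H1 returns [(20, (1))]
          branch[2] choose=5:
            H0 returns (19, (1))
            H1 returns [(19, (1))]
      branch[1] choose=4:
        tell(1) @ H0 ⇒ log+=1
        choose[6, 6, 5] @ H1
          branch[0] choose=6:
            H0 returns (44, (1))
            H1 returns [(44, (1))]
          branch[1] choose=6:
            H0 returns (44, (1))
            H1 returns [(44, (1))]
          branch[2] choose=5:
            H0 returns (43, (1))
            H1 returns [(43, (1))]
= [(20, (1)), (20, (1)), (19, (1)), (20, (1)), (20, (1)), (19, (1)), (20, (1)), (20, (1)), (19, (1)), (44, (1)), (44, (1)), (43, (1))]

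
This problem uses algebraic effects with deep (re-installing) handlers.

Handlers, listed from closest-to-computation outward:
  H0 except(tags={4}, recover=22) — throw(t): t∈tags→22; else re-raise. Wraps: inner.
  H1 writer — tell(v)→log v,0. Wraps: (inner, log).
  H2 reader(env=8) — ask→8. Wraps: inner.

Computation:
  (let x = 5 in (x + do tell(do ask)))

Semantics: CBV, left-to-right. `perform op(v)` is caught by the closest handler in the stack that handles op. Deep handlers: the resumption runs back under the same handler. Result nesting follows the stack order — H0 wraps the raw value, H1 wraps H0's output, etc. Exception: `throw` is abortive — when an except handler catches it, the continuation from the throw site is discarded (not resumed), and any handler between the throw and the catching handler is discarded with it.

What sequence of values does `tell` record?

Working:
ask @ H2 ⇒ 8
tell(8) @ H1 ⇒ log+=8
H0 returns 5
H1 returns (5, (8))
H2 returns (5, (8))
= (5, (8))

Answer: (8)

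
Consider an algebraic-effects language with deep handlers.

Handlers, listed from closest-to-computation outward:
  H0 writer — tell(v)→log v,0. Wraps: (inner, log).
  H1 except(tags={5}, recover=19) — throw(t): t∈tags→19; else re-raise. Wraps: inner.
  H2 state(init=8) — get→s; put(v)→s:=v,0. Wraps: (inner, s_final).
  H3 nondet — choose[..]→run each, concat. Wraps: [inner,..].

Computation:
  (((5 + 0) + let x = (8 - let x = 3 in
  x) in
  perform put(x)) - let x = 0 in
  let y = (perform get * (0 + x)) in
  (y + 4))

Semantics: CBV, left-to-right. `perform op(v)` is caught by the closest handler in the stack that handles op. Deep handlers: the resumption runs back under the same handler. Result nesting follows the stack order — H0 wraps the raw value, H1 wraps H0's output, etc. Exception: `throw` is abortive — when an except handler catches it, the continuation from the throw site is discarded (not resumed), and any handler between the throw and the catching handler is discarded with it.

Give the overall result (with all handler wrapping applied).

Answer: [((1, ()), 5)]

Evaluation trace:
put(5) @ H2 ⇒ s:=5
get @ H2 ⇒ 5
H0 returns (1, ())
H1 returns (1, ())
H2 returns ((1, ()), 5)
H3 returns [((1, ()), 5)]
= [((1, ()), 5)]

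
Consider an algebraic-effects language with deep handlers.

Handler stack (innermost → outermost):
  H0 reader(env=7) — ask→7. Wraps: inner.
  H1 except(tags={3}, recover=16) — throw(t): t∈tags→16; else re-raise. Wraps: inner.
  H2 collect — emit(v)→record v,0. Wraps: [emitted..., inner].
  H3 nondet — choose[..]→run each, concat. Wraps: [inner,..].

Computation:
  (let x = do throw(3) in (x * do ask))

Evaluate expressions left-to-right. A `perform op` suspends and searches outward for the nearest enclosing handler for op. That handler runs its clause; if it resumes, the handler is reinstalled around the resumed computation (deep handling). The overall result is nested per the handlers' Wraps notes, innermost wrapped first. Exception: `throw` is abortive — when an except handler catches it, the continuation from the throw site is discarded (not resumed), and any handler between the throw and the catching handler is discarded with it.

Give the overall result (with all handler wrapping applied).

Working:
throw(3) @ H1 caught ⇒ 16
H2 returns [16]
H3 returns [[16]]
= [[16]]

Answer: [[16]]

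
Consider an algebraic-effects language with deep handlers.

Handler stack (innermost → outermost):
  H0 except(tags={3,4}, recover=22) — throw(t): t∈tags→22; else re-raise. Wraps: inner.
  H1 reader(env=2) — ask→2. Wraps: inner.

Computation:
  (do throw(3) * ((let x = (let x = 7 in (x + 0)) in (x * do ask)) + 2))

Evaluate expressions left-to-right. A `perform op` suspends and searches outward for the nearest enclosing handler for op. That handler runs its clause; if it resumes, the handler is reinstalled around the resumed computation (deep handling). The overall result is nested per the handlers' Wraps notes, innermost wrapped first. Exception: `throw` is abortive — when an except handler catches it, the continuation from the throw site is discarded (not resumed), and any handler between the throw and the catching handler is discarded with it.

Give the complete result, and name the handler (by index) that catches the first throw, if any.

Answer: 22 ; first throw caught by: H0

Step-by-step:
throw(3) @ H0 caught ⇒ 22
H1 returns 22
= 22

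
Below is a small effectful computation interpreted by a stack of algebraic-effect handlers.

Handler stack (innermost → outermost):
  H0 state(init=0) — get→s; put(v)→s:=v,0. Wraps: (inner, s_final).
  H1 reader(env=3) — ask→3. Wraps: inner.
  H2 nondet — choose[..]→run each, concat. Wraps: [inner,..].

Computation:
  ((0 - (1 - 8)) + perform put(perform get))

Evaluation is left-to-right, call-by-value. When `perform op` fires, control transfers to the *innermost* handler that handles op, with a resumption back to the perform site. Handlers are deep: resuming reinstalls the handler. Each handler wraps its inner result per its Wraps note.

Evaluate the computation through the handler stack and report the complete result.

Working:
get @ H0 ⇒ 0
put(0) @ H0 ⇒ s:=0
H0 returns (7, 0)
H1 returns (7, 0)
H2 returns [(7, 0)]
= [(7, 0)]

Answer: [(7, 0)]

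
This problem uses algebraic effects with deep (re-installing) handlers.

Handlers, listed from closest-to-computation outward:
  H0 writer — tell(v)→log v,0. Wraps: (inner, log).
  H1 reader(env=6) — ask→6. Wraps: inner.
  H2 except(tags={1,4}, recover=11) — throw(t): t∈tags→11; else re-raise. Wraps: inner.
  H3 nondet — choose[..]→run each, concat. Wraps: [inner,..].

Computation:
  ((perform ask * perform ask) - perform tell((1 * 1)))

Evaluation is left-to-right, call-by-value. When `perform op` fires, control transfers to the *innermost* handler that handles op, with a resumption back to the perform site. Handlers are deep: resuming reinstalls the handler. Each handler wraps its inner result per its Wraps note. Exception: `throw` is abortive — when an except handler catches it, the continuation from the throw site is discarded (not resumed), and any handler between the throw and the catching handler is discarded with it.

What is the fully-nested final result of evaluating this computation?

Answer: [(36, (1))]

Working:
ask @ H1 ⇒ 6
ask @ H1 ⇒ 6
tell(1) @ H0 ⇒ log+=1
H0 returns (36, (1))
H1 returns (36, (1))
H2 returns (36, (1))
H3 returns [(36, (1))]
= [(36, (1))]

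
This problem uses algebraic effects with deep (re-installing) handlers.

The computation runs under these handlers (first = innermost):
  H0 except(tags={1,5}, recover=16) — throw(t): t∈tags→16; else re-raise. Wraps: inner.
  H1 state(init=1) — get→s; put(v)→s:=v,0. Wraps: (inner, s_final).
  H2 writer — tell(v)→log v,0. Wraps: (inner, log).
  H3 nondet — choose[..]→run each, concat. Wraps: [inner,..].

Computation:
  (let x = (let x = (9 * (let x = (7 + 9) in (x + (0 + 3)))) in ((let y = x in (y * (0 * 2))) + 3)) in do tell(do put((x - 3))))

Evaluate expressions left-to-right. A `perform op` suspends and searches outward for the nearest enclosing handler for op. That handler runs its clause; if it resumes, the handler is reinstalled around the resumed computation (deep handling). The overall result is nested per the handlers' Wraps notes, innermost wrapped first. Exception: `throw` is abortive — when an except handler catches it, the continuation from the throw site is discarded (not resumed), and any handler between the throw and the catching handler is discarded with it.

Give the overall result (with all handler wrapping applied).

Working:
put(0) @ H1 ⇒ s:=0
tell(0) @ H2 ⇒ log+=0
H0 returns 0
H1 returns (0, 0)
H2 returns ((0, 0), (0))
H3 returns [((0, 0), (0))]
= [((0, 0), (0))]

Answer: [((0, 0), (0))]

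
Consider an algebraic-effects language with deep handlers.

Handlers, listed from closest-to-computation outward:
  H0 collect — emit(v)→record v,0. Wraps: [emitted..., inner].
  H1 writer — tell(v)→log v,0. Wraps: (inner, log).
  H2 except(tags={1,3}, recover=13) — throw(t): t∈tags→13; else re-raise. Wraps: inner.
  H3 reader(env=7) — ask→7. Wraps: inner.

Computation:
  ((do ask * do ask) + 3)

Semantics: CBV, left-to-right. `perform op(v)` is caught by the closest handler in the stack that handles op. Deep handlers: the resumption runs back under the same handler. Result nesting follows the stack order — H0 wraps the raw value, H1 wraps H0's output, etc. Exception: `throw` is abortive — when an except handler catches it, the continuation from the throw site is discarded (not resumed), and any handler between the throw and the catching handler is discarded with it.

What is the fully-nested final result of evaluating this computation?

Evaluation trace:
ask @ H3 ⇒ 7
ask @ H3 ⇒ 7
H0 returns [52]
H1 returns ([52], ())
H2 returns ([52], ())
H3 returns ([52], ())
= ([52], ())

Answer: ([52], ())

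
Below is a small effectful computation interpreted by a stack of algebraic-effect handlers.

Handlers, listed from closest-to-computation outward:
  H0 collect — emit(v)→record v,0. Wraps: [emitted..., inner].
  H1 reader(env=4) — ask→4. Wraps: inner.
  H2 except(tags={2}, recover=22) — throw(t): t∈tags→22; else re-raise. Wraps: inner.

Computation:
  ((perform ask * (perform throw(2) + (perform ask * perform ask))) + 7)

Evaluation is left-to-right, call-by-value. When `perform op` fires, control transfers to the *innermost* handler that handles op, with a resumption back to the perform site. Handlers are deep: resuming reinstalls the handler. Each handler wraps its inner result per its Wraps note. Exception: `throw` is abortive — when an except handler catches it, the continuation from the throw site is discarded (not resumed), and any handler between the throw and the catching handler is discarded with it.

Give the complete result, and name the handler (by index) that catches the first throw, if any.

Step-by-step:
ask @ H1 ⇒ 4
throw(2) @ H2 caught ⇒ 22
= 22

Answer: 22 ; first throw caught by: H2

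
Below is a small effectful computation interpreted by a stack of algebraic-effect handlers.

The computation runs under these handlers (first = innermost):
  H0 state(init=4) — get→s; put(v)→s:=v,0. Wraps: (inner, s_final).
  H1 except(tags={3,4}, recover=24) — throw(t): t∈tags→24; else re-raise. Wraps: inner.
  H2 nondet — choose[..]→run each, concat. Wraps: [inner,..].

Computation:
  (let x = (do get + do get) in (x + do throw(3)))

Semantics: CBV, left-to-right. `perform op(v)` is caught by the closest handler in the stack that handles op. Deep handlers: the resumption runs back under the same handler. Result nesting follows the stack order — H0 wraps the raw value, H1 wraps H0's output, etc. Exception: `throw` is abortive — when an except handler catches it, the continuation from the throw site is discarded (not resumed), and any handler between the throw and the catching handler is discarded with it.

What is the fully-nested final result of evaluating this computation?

Answer: [24]

Working:
get @ H0 ⇒ 4
get @ H0 ⇒ 4
throw(3) @ H1 caught ⇒ 24
H2 returns [24]
= [24]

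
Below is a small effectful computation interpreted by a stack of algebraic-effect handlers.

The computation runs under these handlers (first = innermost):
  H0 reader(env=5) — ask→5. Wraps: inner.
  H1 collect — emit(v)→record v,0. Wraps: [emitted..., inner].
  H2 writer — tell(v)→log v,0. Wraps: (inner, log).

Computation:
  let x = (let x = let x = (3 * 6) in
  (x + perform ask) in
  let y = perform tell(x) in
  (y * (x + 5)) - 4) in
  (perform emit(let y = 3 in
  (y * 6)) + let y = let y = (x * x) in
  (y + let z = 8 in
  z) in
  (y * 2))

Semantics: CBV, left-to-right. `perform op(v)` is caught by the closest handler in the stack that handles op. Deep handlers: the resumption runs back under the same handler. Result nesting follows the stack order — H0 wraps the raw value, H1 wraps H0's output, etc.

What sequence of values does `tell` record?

Evaluation trace:
ask @ H0 ⇒ 5
tell(23) @ H2 ⇒ log+=23
emit(18) @ H1 ⇒ out+=18
H0 returns 48
H1 returns [18, 48]
H2 returns ([18, 48], (23))
= ([18, 48], (23))

Answer: (23)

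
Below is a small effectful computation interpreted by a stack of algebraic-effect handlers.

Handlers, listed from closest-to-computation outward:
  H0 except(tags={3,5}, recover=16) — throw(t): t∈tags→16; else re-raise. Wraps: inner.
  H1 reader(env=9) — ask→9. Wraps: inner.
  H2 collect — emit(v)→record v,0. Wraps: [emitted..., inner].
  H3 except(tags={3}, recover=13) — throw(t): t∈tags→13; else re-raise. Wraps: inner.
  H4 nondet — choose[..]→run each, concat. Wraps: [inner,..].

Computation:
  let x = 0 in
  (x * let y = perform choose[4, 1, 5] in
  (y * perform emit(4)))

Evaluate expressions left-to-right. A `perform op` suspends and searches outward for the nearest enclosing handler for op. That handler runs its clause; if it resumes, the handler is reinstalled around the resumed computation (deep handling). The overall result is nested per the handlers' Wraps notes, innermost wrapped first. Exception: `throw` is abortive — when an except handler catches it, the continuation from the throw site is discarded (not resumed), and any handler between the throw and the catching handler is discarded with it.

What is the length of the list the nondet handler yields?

Answer: 3

Step-by-step:
choose[4, 1, 5] @ H4
  branch[0] choose=4:
    emit(4) @ H2 ⇒ out+=4
    H0 returns 0
    H1 returns 0
    H2 returns [4, 0]
    H3 returns [4, 0]
    H4 returns [[4, 0]]
  branch[1] choose=1:
    emit(4) @ H2 ⇒ out+=4
    H0 returns 0
    H1 returns 0
    H2 returns [4, 0]
    H3 returns [4, 0]
    H4 returns [[4, 0]]
  branch[2] choose=5:
    emit(4) @ H2 ⇒ out+=4
    H0 returns 0
    H1 returns 0
    H2 returns [4, 0]
    H3 returns [4, 0]
    H4 returns [[4, 0]]
= [[4, 0], [4, 0], [4, 0]]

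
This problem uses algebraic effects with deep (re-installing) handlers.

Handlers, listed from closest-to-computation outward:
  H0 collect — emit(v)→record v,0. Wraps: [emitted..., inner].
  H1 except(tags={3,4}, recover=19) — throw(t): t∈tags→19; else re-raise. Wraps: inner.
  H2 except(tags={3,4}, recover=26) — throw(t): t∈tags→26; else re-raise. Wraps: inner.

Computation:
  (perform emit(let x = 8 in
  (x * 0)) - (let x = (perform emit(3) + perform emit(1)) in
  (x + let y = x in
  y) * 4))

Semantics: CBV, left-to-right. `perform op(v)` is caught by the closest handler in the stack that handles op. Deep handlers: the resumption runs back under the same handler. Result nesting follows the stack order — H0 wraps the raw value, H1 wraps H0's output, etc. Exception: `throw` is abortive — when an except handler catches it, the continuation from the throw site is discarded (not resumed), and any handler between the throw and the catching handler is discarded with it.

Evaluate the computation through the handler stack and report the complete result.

Evaluation trace:
emit(0) @ H0 ⇒ out+=0
emit(3) @ H0 ⇒ out+=3
emit(1) @ H0 ⇒ out+=1
H0 returns [0, 3, 1, 0]
H1 returns [0, 3, 1, 0]
H2 returns [0, 3, 1, 0]
= [0, 3, 1, 0]

Answer: [0, 3, 1, 0]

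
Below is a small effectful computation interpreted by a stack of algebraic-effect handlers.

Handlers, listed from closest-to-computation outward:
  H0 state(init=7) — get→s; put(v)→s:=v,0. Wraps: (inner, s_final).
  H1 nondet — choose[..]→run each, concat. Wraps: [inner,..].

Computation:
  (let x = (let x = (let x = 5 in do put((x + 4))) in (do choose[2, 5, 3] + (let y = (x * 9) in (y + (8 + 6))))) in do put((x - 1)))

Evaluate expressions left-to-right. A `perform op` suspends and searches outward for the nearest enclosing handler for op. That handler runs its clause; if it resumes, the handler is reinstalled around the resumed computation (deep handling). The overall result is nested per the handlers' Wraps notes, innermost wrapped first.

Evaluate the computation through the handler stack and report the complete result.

Answer: [(0, 15), (0, 18), (0, 16)]

Evaluation trace:
put(9) @ H0 ⇒ s:=9
choose[2, 5, 3] @ H1
  branch[0] choose=2:
    put(15) @ H0 ⇒ s:=15
    H0 returns (0, 15)
    H1 returns [(0, 15)]
  branch[1] choose=5:
    put(18) @ H0 ⇒ s:=18
    H0 returns (0, 18)
    H1 returns [(0, 18)]
  branch[2] choose=3:
    put(16) @ H0 ⇒ s:=16
    H0 returns (0, 16)
    H1 returns [(0, 16)]
= [(0, 15), (0, 18), (0, 16)]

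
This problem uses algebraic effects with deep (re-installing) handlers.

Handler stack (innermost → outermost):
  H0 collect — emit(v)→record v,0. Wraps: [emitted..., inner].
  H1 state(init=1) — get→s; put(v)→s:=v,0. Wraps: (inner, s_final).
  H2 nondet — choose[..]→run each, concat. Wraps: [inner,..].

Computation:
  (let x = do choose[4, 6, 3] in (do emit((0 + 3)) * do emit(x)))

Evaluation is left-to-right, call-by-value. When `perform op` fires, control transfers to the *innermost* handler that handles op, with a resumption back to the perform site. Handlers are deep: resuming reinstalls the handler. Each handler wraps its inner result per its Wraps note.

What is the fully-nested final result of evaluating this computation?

Answer: [([3, 4, 0], 1), ([3, 6, 0], 1), ([3, 3, 0], 1)]

Evaluation trace:
choose[4, 6, 3] @ H2
  branch[0] choose=4:
    emit(3) @ H0 ⇒ out+=3
    emit(4) @ H0 ⇒ out+=4
    H0 returns [3, 4, 0]
    H1 returns ([3, 4, 0], 1)
    H2 returns [([3, 4, 0], 1)]
  branch[1] choose=6:
    emit(3) @ H0 ⇒ out+=3
    emit(6) @ H0 ⇒ out+=6
    H0 returns [3, 6, 0]
    H1 returns ([3, 6, 0], 1)
    H2 returns [([3, 6, 0], 1)]
  branch[2] choose=3:
    emit(3) @ H0 ⇒ out+=3
    emit(3) @ H0 ⇒ out+=3
    H0 returns [3, 3, 0]
    H1 returns ([3, 3, 0], 1)
    H2 returns [([3, 3, 0], 1)]
= [([3, 4, 0], 1), ([3, 6, 0], 1), ([3, 3, 0], 1)]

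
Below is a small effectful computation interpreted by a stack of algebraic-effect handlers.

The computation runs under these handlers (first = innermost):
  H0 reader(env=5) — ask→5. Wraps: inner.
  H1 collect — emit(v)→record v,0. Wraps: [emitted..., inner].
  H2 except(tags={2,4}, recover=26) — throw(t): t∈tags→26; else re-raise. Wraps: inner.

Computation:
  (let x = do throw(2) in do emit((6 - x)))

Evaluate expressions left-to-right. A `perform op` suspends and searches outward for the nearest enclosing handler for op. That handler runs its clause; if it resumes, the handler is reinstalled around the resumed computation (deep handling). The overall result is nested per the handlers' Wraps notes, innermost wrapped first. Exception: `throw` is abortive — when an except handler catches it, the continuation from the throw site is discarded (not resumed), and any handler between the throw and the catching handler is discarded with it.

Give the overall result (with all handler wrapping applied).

Answer: 26

Working:
throw(2) @ H2 caught ⇒ 26
= 26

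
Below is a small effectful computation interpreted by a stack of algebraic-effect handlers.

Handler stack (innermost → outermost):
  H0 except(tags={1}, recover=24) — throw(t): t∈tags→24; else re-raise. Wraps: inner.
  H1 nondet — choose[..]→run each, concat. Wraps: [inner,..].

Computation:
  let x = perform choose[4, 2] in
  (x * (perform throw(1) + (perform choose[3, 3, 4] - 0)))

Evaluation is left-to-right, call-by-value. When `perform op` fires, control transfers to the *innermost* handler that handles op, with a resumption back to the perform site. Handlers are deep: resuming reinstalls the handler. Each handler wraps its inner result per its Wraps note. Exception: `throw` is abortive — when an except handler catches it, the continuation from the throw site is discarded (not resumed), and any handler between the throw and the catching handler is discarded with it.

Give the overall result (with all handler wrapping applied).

Working:
choose[4, 2] @ H1
  branch[0] choose=4:
    throw(1) @ H0 caught ⇒ 24
    H1 returns [24]
  branch[1] choose=2:
    throw(1) @ H0 caught ⇒ 24
    H1 returns [24]
= [24, 24]

Answer: [24, 24]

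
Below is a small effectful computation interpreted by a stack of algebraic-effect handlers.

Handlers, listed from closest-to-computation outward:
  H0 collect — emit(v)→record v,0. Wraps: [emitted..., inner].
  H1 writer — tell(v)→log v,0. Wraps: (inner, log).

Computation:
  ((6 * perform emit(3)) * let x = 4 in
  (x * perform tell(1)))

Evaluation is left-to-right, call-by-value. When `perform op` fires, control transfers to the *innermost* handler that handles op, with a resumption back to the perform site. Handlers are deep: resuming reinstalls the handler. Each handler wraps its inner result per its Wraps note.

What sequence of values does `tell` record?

Answer: (1)

Step-by-step:
emit(3) @ H0 ⇒ out+=3
tell(1) @ H1 ⇒ log+=1
H0 returns [3, 0]
H1 returns ([3, 0], (1))
= ([3, 0], (1))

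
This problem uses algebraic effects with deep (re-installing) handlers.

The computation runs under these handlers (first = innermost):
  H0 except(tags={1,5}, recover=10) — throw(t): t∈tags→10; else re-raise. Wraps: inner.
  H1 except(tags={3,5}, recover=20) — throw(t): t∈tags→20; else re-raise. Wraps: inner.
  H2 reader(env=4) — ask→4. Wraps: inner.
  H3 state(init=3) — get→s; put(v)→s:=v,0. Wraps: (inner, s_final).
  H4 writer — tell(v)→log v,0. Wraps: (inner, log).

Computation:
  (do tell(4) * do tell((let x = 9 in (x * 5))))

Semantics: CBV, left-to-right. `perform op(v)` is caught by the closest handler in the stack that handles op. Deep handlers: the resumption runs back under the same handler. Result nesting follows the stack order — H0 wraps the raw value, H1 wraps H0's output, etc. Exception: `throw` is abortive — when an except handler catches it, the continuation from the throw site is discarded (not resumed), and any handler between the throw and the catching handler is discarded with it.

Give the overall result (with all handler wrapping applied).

Evaluation trace:
tell(4) @ H4 ⇒ log+=4
tell(45) @ H4 ⇒ log+=45
H0 returns 0
H1 returns 0
H2 returns 0
H3 returns (0, 3)
H4 returns ((0, 3), (4, 45))
= ((0, 3), (4, 45))

Answer: ((0, 3), (4, 45))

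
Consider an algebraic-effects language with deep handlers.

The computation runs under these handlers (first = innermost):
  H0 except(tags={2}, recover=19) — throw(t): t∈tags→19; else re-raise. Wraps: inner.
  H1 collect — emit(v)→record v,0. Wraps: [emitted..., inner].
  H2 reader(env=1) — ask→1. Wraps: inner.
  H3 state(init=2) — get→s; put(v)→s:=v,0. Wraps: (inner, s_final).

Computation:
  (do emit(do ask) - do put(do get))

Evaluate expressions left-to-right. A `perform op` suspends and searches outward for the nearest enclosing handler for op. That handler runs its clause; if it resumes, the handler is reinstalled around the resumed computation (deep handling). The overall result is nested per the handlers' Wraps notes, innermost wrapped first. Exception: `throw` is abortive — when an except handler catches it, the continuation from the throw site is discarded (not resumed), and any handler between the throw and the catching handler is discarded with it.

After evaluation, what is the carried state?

Answer: 2

Step-by-step:
ask @ H2 ⇒ 1
emit(1) @ H1 ⇒ out+=1
get @ H3 ⇒ 2
put(2) @ H3 ⇒ s:=2
H0 returns 0
H1 returns [1, 0]
H2 returns [1, 0]
H3 returns ([1, 0], 2)
= ([1, 0], 2)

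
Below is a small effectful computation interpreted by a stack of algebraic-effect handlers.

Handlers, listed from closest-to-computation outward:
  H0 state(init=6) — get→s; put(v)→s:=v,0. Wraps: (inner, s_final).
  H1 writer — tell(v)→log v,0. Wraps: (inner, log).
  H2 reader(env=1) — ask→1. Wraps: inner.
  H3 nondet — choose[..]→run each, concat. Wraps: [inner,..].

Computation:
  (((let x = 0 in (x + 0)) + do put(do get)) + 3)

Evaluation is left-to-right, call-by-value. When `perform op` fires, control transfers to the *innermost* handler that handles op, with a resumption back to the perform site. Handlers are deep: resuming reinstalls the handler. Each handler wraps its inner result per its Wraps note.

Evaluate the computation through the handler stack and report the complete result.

Working:
get @ H0 ⇒ 6
put(6) @ H0 ⇒ s:=6
H0 returns (3, 6)
H1 returns ((3, 6), ())
H2 returns ((3, 6), ())
H3 returns [((3, 6), ())]
= [((3, 6), ())]

Answer: [((3, 6), ())]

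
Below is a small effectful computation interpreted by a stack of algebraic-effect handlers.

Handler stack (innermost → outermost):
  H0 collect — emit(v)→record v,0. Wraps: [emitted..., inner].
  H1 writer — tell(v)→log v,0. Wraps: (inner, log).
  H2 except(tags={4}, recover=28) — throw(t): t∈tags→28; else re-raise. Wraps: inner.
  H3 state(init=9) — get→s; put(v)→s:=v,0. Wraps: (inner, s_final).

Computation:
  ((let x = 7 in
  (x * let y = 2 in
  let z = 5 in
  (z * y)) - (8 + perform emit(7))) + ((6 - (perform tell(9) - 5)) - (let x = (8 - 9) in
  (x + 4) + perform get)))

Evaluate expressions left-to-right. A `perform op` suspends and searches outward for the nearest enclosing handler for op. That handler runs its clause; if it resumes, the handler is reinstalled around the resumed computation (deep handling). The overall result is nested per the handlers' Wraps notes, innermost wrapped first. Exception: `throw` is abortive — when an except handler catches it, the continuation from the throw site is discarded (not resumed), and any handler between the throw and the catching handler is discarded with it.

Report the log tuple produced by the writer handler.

Answer: (9)

Step-by-step:
emit(7) @ H0 ⇒ out+=7
tell(9) @ H1 ⇒ log+=9
get @ H3 ⇒ 9
H0 returns [7, 61]
H1 returns ([7, 61], (9))
H2 returns ([7, 61], (9))
H3 returns (([7, 61], (9)), 9)
= (([7, 61], (9)), 9)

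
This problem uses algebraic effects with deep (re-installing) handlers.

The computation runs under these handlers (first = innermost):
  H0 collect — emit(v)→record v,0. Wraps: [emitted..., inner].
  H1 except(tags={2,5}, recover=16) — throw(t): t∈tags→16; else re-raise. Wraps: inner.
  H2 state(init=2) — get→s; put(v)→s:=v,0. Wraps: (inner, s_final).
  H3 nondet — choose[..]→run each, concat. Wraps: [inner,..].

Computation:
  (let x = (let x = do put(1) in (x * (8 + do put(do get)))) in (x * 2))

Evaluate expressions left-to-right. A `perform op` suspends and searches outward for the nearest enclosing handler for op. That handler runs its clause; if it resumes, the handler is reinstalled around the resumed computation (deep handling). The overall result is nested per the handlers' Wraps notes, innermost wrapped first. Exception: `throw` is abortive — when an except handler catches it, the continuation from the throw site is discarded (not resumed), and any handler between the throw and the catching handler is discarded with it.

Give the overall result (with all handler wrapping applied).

Step-by-step:
put(1) @ H2 ⇒ s:=1
get @ H2 ⇒ 1
put(1) @ H2 ⇒ s:=1
H0 returns [0]
H1 returns [0]
H2 returns ([0], 1)
H3 returns [([0], 1)]
= [([0], 1)]

Answer: [([0], 1)]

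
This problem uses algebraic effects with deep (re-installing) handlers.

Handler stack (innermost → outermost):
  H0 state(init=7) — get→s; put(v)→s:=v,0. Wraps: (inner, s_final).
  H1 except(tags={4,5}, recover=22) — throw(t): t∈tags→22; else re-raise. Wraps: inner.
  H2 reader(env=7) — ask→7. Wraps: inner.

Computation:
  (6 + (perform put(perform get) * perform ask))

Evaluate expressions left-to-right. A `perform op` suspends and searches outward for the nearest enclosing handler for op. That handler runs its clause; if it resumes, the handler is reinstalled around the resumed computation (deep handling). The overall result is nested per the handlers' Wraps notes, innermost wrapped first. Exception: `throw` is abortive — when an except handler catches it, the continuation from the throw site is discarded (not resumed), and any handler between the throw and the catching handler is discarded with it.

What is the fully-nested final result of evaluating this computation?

Answer: (6, 7)

Working:
get @ H0 ⇒ 7
put(7) @ H0 ⇒ s:=7
ask @ H2 ⇒ 7
H0 returns (6, 7)
H1 returns (6, 7)
H2 returns (6, 7)
= (6, 7)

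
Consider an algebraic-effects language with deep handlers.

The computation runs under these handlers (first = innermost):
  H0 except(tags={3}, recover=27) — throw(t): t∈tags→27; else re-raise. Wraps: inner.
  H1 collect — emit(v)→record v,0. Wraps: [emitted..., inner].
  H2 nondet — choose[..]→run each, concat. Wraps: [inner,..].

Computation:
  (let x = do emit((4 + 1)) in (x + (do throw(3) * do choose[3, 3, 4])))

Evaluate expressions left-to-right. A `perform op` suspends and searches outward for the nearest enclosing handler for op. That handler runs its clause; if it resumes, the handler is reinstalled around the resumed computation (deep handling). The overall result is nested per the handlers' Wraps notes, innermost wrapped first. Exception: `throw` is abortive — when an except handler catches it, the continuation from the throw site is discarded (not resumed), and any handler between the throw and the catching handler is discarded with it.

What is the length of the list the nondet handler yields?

Step-by-step:
emit(5) @ H1 ⇒ out+=5
throw(3) @ H0 caught ⇒ 27
H1 returns [5, 27]
H2 returns [[5, 27]]
= [[5, 27]]

Answer: 1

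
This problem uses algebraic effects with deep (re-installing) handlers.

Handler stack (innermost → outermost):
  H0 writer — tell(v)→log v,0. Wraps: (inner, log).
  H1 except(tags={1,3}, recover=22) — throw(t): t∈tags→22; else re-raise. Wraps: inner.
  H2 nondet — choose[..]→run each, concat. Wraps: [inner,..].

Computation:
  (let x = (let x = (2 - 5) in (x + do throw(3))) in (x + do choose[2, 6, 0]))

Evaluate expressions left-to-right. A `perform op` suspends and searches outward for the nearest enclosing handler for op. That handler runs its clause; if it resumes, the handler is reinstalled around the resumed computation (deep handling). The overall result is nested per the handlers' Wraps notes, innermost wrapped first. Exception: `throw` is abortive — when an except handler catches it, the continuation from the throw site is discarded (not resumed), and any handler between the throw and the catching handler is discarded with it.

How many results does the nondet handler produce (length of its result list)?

Answer: 1

Step-by-step:
throw(3) @ H1 caught ⇒ 22
H2 returns [22]
= [22]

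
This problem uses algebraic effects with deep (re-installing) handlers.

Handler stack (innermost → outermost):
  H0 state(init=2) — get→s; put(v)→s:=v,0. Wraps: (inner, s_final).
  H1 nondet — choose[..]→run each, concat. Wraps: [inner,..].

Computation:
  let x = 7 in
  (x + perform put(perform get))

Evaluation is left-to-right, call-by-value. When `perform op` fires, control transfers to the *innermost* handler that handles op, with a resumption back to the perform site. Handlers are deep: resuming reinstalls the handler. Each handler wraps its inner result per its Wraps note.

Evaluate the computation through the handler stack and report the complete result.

Working:
get @ H0 ⇒ 2
put(2) @ H0 ⇒ s:=2
H0 returns (7, 2)
H1 returns [(7, 2)]
= [(7, 2)]

Answer: [(7, 2)]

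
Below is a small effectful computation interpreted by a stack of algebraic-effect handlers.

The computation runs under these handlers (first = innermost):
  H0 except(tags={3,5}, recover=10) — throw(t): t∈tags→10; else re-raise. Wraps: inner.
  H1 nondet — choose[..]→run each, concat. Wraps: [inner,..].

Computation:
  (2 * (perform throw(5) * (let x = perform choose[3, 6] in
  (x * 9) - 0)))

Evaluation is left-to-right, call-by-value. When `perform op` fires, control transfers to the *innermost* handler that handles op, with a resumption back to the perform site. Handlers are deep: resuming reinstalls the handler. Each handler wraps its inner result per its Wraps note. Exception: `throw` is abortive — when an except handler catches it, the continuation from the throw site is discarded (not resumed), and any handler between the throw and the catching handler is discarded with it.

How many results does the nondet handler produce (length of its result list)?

Answer: 1

Working:
throw(5) @ H0 caught ⇒ 10
H1 returns [10]
= [10]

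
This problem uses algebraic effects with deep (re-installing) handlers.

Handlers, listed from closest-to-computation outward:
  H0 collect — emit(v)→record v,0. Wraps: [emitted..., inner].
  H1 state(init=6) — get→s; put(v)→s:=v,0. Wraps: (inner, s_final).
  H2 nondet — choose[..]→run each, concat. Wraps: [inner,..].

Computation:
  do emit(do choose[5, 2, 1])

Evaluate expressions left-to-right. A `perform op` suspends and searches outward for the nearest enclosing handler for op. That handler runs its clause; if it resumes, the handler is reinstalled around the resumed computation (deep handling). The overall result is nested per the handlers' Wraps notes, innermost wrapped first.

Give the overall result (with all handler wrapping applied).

Evaluation trace:
choose[5, 2, 1] @ H2
  branch[0] choose=5:
    emit(5) @ H0 ⇒ out+=5
    H0 returns [5, 0]
    H1 returns ([5, 0], 6)
    H2 returns [([5, 0], 6)]
  branch[1] choose=2:
    emit(2) @ H0 ⇒ out+=2
    H0 returns [2, 0]
    H1 returns ([2, 0], 6)
    H2 returns [([2, 0], 6)]
  branch[2] choose=1:
    emit(1) @ H0 ⇒ out+=1
    H0 returns [1, 0]
    H1 returns ([1, 0], 6)
    H2 returns [([1, 0], 6)]
= [([5, 0], 6), ([2, 0], 6), ([1, 0], 6)]

Answer: [([5, 0], 6), ([2, 0], 6), ([1, 0], 6)]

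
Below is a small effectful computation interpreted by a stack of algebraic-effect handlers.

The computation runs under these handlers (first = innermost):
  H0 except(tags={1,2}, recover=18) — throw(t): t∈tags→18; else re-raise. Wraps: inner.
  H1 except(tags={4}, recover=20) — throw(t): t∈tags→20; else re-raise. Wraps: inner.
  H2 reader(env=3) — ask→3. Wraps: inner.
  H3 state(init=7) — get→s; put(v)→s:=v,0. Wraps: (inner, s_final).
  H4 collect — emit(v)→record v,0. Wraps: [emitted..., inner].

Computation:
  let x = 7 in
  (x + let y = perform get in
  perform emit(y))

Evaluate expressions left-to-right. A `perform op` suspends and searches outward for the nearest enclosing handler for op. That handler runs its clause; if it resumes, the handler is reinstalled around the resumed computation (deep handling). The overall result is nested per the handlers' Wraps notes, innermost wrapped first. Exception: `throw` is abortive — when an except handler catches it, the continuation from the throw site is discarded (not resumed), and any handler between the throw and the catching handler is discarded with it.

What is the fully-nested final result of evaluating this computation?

Answer: [7, (7, 7)]

Working:
get @ H3 ⇒ 7
emit(7) @ H4 ⇒ out+=7
H0 returns 7
H1 returns 7
H2 returns 7
H3 returns (7, 7)
H4 returns [7, (7, 7)]
= [7, (7, 7)]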